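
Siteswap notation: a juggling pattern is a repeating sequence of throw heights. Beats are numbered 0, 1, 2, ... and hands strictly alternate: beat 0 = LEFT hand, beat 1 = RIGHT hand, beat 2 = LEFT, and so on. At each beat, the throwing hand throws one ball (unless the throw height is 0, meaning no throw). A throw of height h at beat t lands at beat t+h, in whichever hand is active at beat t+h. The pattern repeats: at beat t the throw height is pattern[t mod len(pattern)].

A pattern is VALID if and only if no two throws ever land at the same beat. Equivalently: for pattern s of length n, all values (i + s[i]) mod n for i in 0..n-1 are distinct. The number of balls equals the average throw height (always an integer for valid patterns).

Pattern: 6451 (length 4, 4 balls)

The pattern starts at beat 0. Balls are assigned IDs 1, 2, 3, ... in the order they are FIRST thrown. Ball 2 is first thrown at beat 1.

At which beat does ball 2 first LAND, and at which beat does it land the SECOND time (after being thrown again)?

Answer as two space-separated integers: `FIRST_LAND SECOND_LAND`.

Beat 0 (L): throw ball1 h=6 -> lands@6:L; in-air after throw: [b1@6:L]
Beat 1 (R): throw ball2 h=4 -> lands@5:R; in-air after throw: [b2@5:R b1@6:L]
Beat 2 (L): throw ball3 h=5 -> lands@7:R; in-air after throw: [b2@5:R b1@6:L b3@7:R]
Beat 3 (R): throw ball4 h=1 -> lands@4:L; in-air after throw: [b4@4:L b2@5:R b1@6:L b3@7:R]
Beat 4 (L): throw ball4 h=6 -> lands@10:L; in-air after throw: [b2@5:R b1@6:L b3@7:R b4@10:L]
Beat 5 (R): throw ball2 h=4 -> lands@9:R; in-air after throw: [b1@6:L b3@7:R b2@9:R b4@10:L]
Beat 6 (L): throw ball1 h=5 -> lands@11:R; in-air after throw: [b3@7:R b2@9:R b4@10:L b1@11:R]
Beat 7 (R): throw ball3 h=1 -> lands@8:L; in-air after throw: [b3@8:L b2@9:R b4@10:L b1@11:R]
Beat 8 (L): throw ball3 h=6 -> lands@14:L; in-air after throw: [b2@9:R b4@10:L b1@11:R b3@14:L]
Beat 9 (R): throw ball2 h=4 -> lands@13:R; in-air after throw: [b4@10:L b1@11:R b2@13:R b3@14:L]
Ball 2: thrown@1 h=4 -> first land @5; rethrown@5 h=4 -> second land @9

Answer: 5 9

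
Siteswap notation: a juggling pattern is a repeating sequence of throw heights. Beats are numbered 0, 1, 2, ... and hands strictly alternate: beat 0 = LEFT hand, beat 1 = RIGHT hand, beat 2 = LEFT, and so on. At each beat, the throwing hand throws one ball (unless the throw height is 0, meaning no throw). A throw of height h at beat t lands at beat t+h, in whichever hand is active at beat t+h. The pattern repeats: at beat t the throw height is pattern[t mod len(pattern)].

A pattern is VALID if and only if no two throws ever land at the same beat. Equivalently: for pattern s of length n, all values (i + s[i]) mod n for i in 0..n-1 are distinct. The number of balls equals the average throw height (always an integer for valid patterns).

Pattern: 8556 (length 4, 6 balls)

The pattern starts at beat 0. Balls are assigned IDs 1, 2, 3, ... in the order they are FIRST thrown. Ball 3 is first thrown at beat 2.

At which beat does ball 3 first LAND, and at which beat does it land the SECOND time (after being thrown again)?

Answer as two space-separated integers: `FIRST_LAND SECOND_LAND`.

Answer: 7 13

Derivation:
Beat 0 (L): throw ball1 h=8 -> lands@8:L; in-air after throw: [b1@8:L]
Beat 1 (R): throw ball2 h=5 -> lands@6:L; in-air after throw: [b2@6:L b1@8:L]
Beat 2 (L): throw ball3 h=5 -> lands@7:R; in-air after throw: [b2@6:L b3@7:R b1@8:L]
Beat 3 (R): throw ball4 h=6 -> lands@9:R; in-air after throw: [b2@6:L b3@7:R b1@8:L b4@9:R]
Beat 4 (L): throw ball5 h=8 -> lands@12:L; in-air after throw: [b2@6:L b3@7:R b1@8:L b4@9:R b5@12:L]
Beat 5 (R): throw ball6 h=5 -> lands@10:L; in-air after throw: [b2@6:L b3@7:R b1@8:L b4@9:R b6@10:L b5@12:L]
Beat 6 (L): throw ball2 h=5 -> lands@11:R; in-air after throw: [b3@7:R b1@8:L b4@9:R b6@10:L b2@11:R b5@12:L]
Beat 7 (R): throw ball3 h=6 -> lands@13:R; in-air after throw: [b1@8:L b4@9:R b6@10:L b2@11:R b5@12:L b3@13:R]
Beat 8 (L): throw ball1 h=8 -> lands@16:L; in-air after throw: [b4@9:R b6@10:L b2@11:R b5@12:L b3@13:R b1@16:L]
Beat 9 (R): throw ball4 h=5 -> lands@14:L; in-air after throw: [b6@10:L b2@11:R b5@12:L b3@13:R b4@14:L b1@16:L]
Beat 10 (L): throw ball6 h=5 -> lands@15:R; in-air after throw: [b2@11:R b5@12:L b3@13:R b4@14:L b6@15:R b1@16:L]
Beat 11 (R): throw ball2 h=6 -> lands@17:R; in-air after throw: [b5@12:L b3@13:R b4@14:L b6@15:R b1@16:L b2@17:R]
Beat 12 (L): throw ball5 h=8 -> lands@20:L; in-air after throw: [b3@13:R b4@14:L b6@15:R b1@16:L b2@17:R b5@20:L]
Beat 13 (R): throw ball3 h=5 -> lands@18:L; in-air after throw: [b4@14:L b6@15:R b1@16:L b2@17:R b3@18:L b5@20:L]
Ball 3: thrown@2 h=5 -> first land @7; rethrown@7 h=6 -> second land @13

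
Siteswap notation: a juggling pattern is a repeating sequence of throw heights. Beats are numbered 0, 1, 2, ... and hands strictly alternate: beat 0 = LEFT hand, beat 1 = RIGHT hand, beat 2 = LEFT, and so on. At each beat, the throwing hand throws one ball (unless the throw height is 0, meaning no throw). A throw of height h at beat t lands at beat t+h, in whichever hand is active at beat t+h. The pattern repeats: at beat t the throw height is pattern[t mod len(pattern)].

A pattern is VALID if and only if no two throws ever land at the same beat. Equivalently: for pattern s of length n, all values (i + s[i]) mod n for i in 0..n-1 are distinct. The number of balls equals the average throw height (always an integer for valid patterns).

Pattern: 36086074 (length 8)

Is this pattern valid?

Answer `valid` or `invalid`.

Answer: invalid

Derivation:
i=0: (i + s[i]) mod n = (0 + 3) mod 8 = 3
i=1: (i + s[i]) mod n = (1 + 6) mod 8 = 7
i=2: (i + s[i]) mod n = (2 + 0) mod 8 = 2
i=3: (i + s[i]) mod n = (3 + 8) mod 8 = 3
i=4: (i + s[i]) mod n = (4 + 6) mod 8 = 2
i=5: (i + s[i]) mod n = (5 + 0) mod 8 = 5
i=6: (i + s[i]) mod n = (6 + 7) mod 8 = 5
i=7: (i + s[i]) mod n = (7 + 4) mod 8 = 3
Residues: [3, 7, 2, 3, 2, 5, 5, 3], distinct: False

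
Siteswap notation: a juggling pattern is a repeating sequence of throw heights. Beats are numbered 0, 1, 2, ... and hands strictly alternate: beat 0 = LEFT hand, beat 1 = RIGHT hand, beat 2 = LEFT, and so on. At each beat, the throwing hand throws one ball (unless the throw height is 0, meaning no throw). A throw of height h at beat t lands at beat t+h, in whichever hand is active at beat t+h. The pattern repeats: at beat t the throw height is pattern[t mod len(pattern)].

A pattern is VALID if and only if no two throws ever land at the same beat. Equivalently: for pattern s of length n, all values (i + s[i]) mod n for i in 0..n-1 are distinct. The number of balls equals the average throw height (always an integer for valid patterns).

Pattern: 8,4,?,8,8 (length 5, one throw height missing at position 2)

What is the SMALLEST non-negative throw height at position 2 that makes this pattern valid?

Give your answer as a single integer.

i=0: (0 + 8) mod 5 = 3
i=1: (1 + 4) mod 5 = 0
i=2: s[i]=? (unknown)
i=3: (3 + 8) mod 5 = 1
i=4: (4 + 8) mod 5 = 2
Known residues: [0, 1, 2, 3]; need a permutation of 0..4, so missing residue r = 4
Need (2 + s) mod 5 = 4; smallest s = (4 - 2) mod 5 = 2

Answer: 2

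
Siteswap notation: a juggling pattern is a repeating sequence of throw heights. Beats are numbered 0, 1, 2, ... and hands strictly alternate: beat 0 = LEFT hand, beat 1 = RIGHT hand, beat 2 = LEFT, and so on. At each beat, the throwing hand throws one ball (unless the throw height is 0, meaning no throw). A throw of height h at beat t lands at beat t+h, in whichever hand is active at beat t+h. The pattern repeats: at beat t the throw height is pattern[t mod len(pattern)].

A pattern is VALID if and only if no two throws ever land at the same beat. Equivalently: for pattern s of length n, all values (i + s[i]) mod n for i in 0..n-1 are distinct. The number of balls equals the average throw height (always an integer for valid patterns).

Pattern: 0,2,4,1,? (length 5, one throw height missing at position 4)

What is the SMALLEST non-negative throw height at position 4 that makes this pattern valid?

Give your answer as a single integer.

Answer: 3

Derivation:
i=0: (0 + 0) mod 5 = 0
i=1: (1 + 2) mod 5 = 3
i=2: (2 + 4) mod 5 = 1
i=3: (3 + 1) mod 5 = 4
i=4: s[i]=? (unknown)
Known residues: [0, 1, 3, 4]; need a permutation of 0..4, so missing residue r = 2
Need (4 + s) mod 5 = 2; smallest s = (2 - 4) mod 5 = 3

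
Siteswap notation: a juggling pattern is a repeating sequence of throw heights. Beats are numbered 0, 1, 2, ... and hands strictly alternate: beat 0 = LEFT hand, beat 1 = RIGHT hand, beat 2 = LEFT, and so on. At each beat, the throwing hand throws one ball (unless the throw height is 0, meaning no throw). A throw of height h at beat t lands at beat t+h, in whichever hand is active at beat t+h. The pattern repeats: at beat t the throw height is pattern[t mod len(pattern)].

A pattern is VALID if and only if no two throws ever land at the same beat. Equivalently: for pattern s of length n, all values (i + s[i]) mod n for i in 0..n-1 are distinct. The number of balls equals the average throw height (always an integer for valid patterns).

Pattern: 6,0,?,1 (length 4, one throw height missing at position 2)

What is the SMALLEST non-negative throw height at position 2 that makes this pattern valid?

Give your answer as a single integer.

Answer: 1

Derivation:
i=0: (0 + 6) mod 4 = 2
i=1: (1 + 0) mod 4 = 1
i=2: s[i]=? (unknown)
i=3: (3 + 1) mod 4 = 0
Known residues: [0, 1, 2]; need a permutation of 0..3, so missing residue r = 3
Need (2 + s) mod 4 = 3; smallest s = (3 - 2) mod 4 = 1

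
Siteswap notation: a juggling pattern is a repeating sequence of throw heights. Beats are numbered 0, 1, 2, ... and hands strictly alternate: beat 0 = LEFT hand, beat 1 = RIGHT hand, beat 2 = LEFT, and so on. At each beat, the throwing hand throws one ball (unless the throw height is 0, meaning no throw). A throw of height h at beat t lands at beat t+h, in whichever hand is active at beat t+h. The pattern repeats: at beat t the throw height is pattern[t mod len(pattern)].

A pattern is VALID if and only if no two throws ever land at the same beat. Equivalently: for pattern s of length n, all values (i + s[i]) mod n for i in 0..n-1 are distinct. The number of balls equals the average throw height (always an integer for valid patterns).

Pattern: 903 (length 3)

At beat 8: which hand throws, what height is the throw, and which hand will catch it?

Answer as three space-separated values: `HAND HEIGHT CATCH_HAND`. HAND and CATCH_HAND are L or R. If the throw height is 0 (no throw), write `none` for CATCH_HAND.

Beat 8: 8 mod 2 = 0, so hand = L
Throw height = pattern[8 mod 3] = pattern[2] = 3
Lands at beat 8+3=11, 11 mod 2 = 1, so catch hand = R

Answer: L 3 R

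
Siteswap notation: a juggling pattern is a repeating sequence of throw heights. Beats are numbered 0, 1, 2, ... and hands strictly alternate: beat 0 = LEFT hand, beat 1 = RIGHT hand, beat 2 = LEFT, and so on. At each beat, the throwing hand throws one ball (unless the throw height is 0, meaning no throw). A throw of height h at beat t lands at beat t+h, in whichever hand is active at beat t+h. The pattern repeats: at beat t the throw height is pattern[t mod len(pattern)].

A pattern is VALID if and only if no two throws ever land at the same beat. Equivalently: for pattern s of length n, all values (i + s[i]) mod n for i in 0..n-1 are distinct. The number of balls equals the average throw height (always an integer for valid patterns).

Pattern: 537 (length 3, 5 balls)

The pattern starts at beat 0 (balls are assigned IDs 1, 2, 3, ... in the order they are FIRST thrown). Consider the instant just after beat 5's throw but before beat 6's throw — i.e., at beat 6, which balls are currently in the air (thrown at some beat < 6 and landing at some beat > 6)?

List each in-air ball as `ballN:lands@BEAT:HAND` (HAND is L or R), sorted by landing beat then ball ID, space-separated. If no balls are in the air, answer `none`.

Answer: ball2:lands@7:R ball4:lands@8:L ball3:lands@9:R ball1:lands@12:L

Derivation:
Beat 0 (L): throw ball1 h=5 -> lands@5:R; in-air after throw: [b1@5:R]
Beat 1 (R): throw ball2 h=3 -> lands@4:L; in-air after throw: [b2@4:L b1@5:R]
Beat 2 (L): throw ball3 h=7 -> lands@9:R; in-air after throw: [b2@4:L b1@5:R b3@9:R]
Beat 3 (R): throw ball4 h=5 -> lands@8:L; in-air after throw: [b2@4:L b1@5:R b4@8:L b3@9:R]
Beat 4 (L): throw ball2 h=3 -> lands@7:R; in-air after throw: [b1@5:R b2@7:R b4@8:L b3@9:R]
Beat 5 (R): throw ball1 h=7 -> lands@12:L; in-air after throw: [b2@7:R b4@8:L b3@9:R b1@12:L]
Beat 6 (L): throw ball5 h=5 -> lands@11:R; in-air after throw: [b2@7:R b4@8:L b3@9:R b5@11:R b1@12:L]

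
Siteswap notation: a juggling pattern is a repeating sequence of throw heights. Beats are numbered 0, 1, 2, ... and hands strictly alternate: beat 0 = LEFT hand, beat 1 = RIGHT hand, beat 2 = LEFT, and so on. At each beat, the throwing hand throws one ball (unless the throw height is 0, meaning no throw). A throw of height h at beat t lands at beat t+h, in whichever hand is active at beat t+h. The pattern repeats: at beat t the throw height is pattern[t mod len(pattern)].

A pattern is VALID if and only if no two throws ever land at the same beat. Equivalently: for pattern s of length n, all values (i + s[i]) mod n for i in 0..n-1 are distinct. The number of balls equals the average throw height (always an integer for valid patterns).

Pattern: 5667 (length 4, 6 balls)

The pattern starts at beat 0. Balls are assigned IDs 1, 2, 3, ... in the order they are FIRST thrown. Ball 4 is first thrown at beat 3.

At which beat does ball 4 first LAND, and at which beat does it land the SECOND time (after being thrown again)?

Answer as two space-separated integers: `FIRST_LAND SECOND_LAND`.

Answer: 10 16

Derivation:
Beat 0 (L): throw ball1 h=5 -> lands@5:R; in-air after throw: [b1@5:R]
Beat 1 (R): throw ball2 h=6 -> lands@7:R; in-air after throw: [b1@5:R b2@7:R]
Beat 2 (L): throw ball3 h=6 -> lands@8:L; in-air after throw: [b1@5:R b2@7:R b3@8:L]
Beat 3 (R): throw ball4 h=7 -> lands@10:L; in-air after throw: [b1@5:R b2@7:R b3@8:L b4@10:L]
Beat 4 (L): throw ball5 h=5 -> lands@9:R; in-air after throw: [b1@5:R b2@7:R b3@8:L b5@9:R b4@10:L]
Beat 5 (R): throw ball1 h=6 -> lands@11:R; in-air after throw: [b2@7:R b3@8:L b5@9:R b4@10:L b1@11:R]
Beat 6 (L): throw ball6 h=6 -> lands@12:L; in-air after throw: [b2@7:R b3@8:L b5@9:R b4@10:L b1@11:R b6@12:L]
Beat 7 (R): throw ball2 h=7 -> lands@14:L; in-air after throw: [b3@8:L b5@9:R b4@10:L b1@11:R b6@12:L b2@14:L]
Beat 8 (L): throw ball3 h=5 -> lands@13:R; in-air after throw: [b5@9:R b4@10:L b1@11:R b6@12:L b3@13:R b2@14:L]
Beat 9 (R): throw ball5 h=6 -> lands@15:R; in-air after throw: [b4@10:L b1@11:R b6@12:L b3@13:R b2@14:L b5@15:R]
Beat 10 (L): throw ball4 h=6 -> lands@16:L; in-air after throw: [b1@11:R b6@12:L b3@13:R b2@14:L b5@15:R b4@16:L]
Beat 11 (R): throw ball1 h=7 -> lands@18:L; in-air after throw: [b6@12:L b3@13:R b2@14:L b5@15:R b4@16:L b1@18:L]
Beat 12 (L): throw ball6 h=5 -> lands@17:R; in-air after throw: [b3@13:R b2@14:L b5@15:R b4@16:L b6@17:R b1@18:L]
Beat 13 (R): throw ball3 h=6 -> lands@19:R; in-air after throw: [b2@14:L b5@15:R b4@16:L b6@17:R b1@18:L b3@19:R]
Beat 14 (L): throw ball2 h=6 -> lands@20:L; in-air after throw: [b5@15:R b4@16:L b6@17:R b1@18:L b3@19:R b2@20:L]
Beat 15 (R): throw ball5 h=7 -> lands@22:L; in-air after throw: [b4@16:L b6@17:R b1@18:L b3@19:R b2@20:L b5@22:L]
Beat 16 (L): throw ball4 h=5 -> lands@21:R; in-air after throw: [b6@17:R b1@18:L b3@19:R b2@20:L b4@21:R b5@22:L]
Ball 4: thrown@3 h=7 -> first land @10; rethrown@10 h=6 -> second land @16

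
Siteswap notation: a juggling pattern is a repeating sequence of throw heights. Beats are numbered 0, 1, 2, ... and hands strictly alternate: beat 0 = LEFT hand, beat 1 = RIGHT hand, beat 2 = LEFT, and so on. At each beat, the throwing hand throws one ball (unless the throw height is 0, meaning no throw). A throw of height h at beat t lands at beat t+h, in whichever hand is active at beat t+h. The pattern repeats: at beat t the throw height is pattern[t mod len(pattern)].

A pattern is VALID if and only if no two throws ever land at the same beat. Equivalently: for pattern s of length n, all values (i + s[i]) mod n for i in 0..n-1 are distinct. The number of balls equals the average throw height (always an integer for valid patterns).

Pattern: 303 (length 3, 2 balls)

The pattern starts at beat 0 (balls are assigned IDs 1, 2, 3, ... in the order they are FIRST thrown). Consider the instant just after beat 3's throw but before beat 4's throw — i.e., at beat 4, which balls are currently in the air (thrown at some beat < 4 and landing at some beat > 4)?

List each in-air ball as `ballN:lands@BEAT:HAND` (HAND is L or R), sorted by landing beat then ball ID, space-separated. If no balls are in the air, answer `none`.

Answer: ball2:lands@5:R ball1:lands@6:L

Derivation:
Beat 0 (L): throw ball1 h=3 -> lands@3:R; in-air after throw: [b1@3:R]
Beat 2 (L): throw ball2 h=3 -> lands@5:R; in-air after throw: [b1@3:R b2@5:R]
Beat 3 (R): throw ball1 h=3 -> lands@6:L; in-air after throw: [b2@5:R b1@6:L]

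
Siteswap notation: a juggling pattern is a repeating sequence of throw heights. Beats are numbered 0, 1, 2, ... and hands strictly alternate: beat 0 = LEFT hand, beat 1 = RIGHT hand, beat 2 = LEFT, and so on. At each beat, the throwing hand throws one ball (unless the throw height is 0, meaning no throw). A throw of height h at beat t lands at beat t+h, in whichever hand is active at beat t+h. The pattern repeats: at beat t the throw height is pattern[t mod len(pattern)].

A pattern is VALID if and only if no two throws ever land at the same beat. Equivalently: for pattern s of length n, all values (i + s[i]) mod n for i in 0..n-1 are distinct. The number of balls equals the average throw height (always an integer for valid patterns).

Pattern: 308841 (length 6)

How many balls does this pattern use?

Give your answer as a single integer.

Answer: 4

Derivation:
Pattern = [3, 0, 8, 8, 4, 1], length n = 6
  position 0: throw height = 3, running sum = 3
  position 1: throw height = 0, running sum = 3
  position 2: throw height = 8, running sum = 11
  position 3: throw height = 8, running sum = 19
  position 4: throw height = 4, running sum = 23
  position 5: throw height = 1, running sum = 24
Total sum = 24; balls = sum / n = 24 / 6 = 4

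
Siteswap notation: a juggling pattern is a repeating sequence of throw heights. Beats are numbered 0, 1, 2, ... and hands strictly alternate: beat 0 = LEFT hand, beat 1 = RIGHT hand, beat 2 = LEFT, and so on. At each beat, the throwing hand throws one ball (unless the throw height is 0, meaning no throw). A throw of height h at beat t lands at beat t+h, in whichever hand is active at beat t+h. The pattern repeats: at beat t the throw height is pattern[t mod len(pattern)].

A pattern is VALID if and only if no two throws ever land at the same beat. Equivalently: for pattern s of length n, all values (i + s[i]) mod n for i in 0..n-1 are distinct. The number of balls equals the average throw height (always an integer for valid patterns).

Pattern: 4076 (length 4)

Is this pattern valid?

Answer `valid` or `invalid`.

i=0: (i + s[i]) mod n = (0 + 4) mod 4 = 0
i=1: (i + s[i]) mod n = (1 + 0) mod 4 = 1
i=2: (i + s[i]) mod n = (2 + 7) mod 4 = 1
i=3: (i + s[i]) mod n = (3 + 6) mod 4 = 1
Residues: [0, 1, 1, 1], distinct: False

Answer: invalid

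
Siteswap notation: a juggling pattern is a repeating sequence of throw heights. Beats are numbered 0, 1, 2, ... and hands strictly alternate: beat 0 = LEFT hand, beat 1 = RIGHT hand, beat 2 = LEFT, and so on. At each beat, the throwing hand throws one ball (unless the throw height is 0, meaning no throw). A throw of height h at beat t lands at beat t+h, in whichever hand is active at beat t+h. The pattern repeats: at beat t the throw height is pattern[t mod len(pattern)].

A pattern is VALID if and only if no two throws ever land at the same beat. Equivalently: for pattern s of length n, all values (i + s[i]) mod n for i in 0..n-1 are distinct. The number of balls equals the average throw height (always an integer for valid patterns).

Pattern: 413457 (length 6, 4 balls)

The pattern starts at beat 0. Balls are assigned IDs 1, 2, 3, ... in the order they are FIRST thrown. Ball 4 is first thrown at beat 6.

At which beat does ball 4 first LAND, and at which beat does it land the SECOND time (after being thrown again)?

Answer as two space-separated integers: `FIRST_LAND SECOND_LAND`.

Beat 0 (L): throw ball1 h=4 -> lands@4:L; in-air after throw: [b1@4:L]
Beat 1 (R): throw ball2 h=1 -> lands@2:L; in-air after throw: [b2@2:L b1@4:L]
Beat 2 (L): throw ball2 h=3 -> lands@5:R; in-air after throw: [b1@4:L b2@5:R]
Beat 3 (R): throw ball3 h=4 -> lands@7:R; in-air after throw: [b1@4:L b2@5:R b3@7:R]
Beat 4 (L): throw ball1 h=5 -> lands@9:R; in-air after throw: [b2@5:R b3@7:R b1@9:R]
Beat 5 (R): throw ball2 h=7 -> lands@12:L; in-air after throw: [b3@7:R b1@9:R b2@12:L]
Beat 6 (L): throw ball4 h=4 -> lands@10:L; in-air after throw: [b3@7:R b1@9:R b4@10:L b2@12:L]
Beat 7 (R): throw ball3 h=1 -> lands@8:L; in-air after throw: [b3@8:L b1@9:R b4@10:L b2@12:L]
Beat 8 (L): throw ball3 h=3 -> lands@11:R; in-air after throw: [b1@9:R b4@10:L b3@11:R b2@12:L]
Beat 9 (R): throw ball1 h=4 -> lands@13:R; in-air after throw: [b4@10:L b3@11:R b2@12:L b1@13:R]
Beat 10 (L): throw ball4 h=5 -> lands@15:R; in-air after throw: [b3@11:R b2@12:L b1@13:R b4@15:R]
Beat 11 (R): throw ball3 h=7 -> lands@18:L; in-air after throw: [b2@12:L b1@13:R b4@15:R b3@18:L]
Beat 12 (L): throw ball2 h=4 -> lands@16:L; in-air after throw: [b1@13:R b4@15:R b2@16:L b3@18:L]
Ball 4: thrown@6 h=4 -> first land @10; rethrown@10 h=5 -> second land @15

Answer: 10 15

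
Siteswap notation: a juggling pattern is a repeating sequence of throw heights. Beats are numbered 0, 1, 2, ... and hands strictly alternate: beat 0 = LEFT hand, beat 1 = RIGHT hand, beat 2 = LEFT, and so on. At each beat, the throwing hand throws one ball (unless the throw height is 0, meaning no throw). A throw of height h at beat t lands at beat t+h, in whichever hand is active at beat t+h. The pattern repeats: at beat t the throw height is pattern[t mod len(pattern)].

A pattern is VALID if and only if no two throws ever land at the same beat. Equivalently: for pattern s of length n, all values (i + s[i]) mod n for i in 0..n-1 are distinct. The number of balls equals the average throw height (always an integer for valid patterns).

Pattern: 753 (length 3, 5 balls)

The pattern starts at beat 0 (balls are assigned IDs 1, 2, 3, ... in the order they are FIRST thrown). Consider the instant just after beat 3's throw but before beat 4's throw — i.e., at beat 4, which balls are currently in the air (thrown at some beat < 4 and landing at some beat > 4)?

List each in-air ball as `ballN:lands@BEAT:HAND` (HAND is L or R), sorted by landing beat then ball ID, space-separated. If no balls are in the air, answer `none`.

Answer: ball3:lands@5:R ball2:lands@6:L ball1:lands@7:R ball4:lands@10:L

Derivation:
Beat 0 (L): throw ball1 h=7 -> lands@7:R; in-air after throw: [b1@7:R]
Beat 1 (R): throw ball2 h=5 -> lands@6:L; in-air after throw: [b2@6:L b1@7:R]
Beat 2 (L): throw ball3 h=3 -> lands@5:R; in-air after throw: [b3@5:R b2@6:L b1@7:R]
Beat 3 (R): throw ball4 h=7 -> lands@10:L; in-air after throw: [b3@5:R b2@6:L b1@7:R b4@10:L]
Beat 4 (L): throw ball5 h=5 -> lands@9:R; in-air after throw: [b3@5:R b2@6:L b1@7:R b5@9:R b4@10:L]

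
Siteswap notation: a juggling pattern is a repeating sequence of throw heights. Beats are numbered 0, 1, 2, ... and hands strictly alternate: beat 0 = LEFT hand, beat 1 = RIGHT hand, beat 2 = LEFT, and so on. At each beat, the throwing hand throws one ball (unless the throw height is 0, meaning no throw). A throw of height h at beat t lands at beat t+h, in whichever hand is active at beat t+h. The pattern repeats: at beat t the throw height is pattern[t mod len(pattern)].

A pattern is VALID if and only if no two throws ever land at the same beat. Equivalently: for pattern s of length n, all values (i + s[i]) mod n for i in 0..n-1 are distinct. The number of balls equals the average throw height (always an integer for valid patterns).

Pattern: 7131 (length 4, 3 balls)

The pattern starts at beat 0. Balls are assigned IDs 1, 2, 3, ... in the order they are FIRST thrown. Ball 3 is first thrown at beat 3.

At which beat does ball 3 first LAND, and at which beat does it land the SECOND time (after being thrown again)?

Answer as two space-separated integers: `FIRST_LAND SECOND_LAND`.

Beat 0 (L): throw ball1 h=7 -> lands@7:R; in-air after throw: [b1@7:R]
Beat 1 (R): throw ball2 h=1 -> lands@2:L; in-air after throw: [b2@2:L b1@7:R]
Beat 2 (L): throw ball2 h=3 -> lands@5:R; in-air after throw: [b2@5:R b1@7:R]
Beat 3 (R): throw ball3 h=1 -> lands@4:L; in-air after throw: [b3@4:L b2@5:R b1@7:R]
Beat 4 (L): throw ball3 h=7 -> lands@11:R; in-air after throw: [b2@5:R b1@7:R b3@11:R]
Beat 5 (R): throw ball2 h=1 -> lands@6:L; in-air after throw: [b2@6:L b1@7:R b3@11:R]
Beat 6 (L): throw ball2 h=3 -> lands@9:R; in-air after throw: [b1@7:R b2@9:R b3@11:R]
Beat 7 (R): throw ball1 h=1 -> lands@8:L; in-air after throw: [b1@8:L b2@9:R b3@11:R]
Beat 8 (L): throw ball1 h=7 -> lands@15:R; in-air after throw: [b2@9:R b3@11:R b1@15:R]
Beat 9 (R): throw ball2 h=1 -> lands@10:L; in-air after throw: [b2@10:L b3@11:R b1@15:R]
Beat 10 (L): throw ball2 h=3 -> lands@13:R; in-air after throw: [b3@11:R b2@13:R b1@15:R]
Beat 11 (R): throw ball3 h=1 -> lands@12:L; in-air after throw: [b3@12:L b2@13:R b1@15:R]
Ball 3: thrown@3 h=1 -> first land @4; rethrown@4 h=7 -> second land @11

Answer: 4 11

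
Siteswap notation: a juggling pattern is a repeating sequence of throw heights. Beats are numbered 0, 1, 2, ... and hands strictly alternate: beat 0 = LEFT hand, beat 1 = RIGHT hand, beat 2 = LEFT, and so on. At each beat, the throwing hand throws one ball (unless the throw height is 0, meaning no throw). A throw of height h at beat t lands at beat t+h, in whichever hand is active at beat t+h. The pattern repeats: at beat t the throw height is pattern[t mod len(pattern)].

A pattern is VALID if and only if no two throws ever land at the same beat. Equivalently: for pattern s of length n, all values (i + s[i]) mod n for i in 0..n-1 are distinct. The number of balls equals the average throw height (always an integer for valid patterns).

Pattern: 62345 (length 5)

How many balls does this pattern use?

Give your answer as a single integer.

Pattern = [6, 2, 3, 4, 5], length n = 5
  position 0: throw height = 6, running sum = 6
  position 1: throw height = 2, running sum = 8
  position 2: throw height = 3, running sum = 11
  position 3: throw height = 4, running sum = 15
  position 4: throw height = 5, running sum = 20
Total sum = 20; balls = sum / n = 20 / 5 = 4

Answer: 4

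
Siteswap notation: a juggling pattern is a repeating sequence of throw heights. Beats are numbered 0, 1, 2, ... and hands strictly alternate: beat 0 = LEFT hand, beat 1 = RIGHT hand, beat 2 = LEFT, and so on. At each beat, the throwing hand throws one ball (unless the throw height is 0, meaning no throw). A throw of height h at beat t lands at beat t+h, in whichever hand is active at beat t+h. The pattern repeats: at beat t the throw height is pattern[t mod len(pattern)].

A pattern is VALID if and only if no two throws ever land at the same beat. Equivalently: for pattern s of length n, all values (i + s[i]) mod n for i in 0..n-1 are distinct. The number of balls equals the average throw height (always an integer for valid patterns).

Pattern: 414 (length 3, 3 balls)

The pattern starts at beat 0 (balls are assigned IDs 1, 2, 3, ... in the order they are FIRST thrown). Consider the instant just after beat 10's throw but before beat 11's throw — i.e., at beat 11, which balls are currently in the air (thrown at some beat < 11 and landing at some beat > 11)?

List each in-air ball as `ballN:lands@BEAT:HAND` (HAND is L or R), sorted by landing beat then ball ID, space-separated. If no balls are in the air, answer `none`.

Beat 0 (L): throw ball1 h=4 -> lands@4:L; in-air after throw: [b1@4:L]
Beat 1 (R): throw ball2 h=1 -> lands@2:L; in-air after throw: [b2@2:L b1@4:L]
Beat 2 (L): throw ball2 h=4 -> lands@6:L; in-air after throw: [b1@4:L b2@6:L]
Beat 3 (R): throw ball3 h=4 -> lands@7:R; in-air after throw: [b1@4:L b2@6:L b3@7:R]
Beat 4 (L): throw ball1 h=1 -> lands@5:R; in-air after throw: [b1@5:R b2@6:L b3@7:R]
Beat 5 (R): throw ball1 h=4 -> lands@9:R; in-air after throw: [b2@6:L b3@7:R b1@9:R]
Beat 6 (L): throw ball2 h=4 -> lands@10:L; in-air after throw: [b3@7:R b1@9:R b2@10:L]
Beat 7 (R): throw ball3 h=1 -> lands@8:L; in-air after throw: [b3@8:L b1@9:R b2@10:L]
Beat 8 (L): throw ball3 h=4 -> lands@12:L; in-air after throw: [b1@9:R b2@10:L b3@12:L]
Beat 9 (R): throw ball1 h=4 -> lands@13:R; in-air after throw: [b2@10:L b3@12:L b1@13:R]
Beat 10 (L): throw ball2 h=1 -> lands@11:R; in-air after throw: [b2@11:R b3@12:L b1@13:R]
Beat 11 (R): throw ball2 h=4 -> lands@15:R; in-air after throw: [b3@12:L b1@13:R b2@15:R]

Answer: ball3:lands@12:L ball1:lands@13:R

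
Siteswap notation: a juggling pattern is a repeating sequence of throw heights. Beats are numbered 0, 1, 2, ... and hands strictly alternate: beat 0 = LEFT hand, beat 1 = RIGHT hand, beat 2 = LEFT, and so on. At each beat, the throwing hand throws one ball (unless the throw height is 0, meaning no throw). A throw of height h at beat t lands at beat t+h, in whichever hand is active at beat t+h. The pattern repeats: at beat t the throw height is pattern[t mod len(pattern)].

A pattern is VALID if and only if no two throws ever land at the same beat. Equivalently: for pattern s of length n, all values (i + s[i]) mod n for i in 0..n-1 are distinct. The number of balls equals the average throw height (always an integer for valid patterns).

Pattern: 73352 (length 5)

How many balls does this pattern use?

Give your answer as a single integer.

Answer: 4

Derivation:
Pattern = [7, 3, 3, 5, 2], length n = 5
  position 0: throw height = 7, running sum = 7
  position 1: throw height = 3, running sum = 10
  position 2: throw height = 3, running sum = 13
  position 3: throw height = 5, running sum = 18
  position 4: throw height = 2, running sum = 20
Total sum = 20; balls = sum / n = 20 / 5 = 4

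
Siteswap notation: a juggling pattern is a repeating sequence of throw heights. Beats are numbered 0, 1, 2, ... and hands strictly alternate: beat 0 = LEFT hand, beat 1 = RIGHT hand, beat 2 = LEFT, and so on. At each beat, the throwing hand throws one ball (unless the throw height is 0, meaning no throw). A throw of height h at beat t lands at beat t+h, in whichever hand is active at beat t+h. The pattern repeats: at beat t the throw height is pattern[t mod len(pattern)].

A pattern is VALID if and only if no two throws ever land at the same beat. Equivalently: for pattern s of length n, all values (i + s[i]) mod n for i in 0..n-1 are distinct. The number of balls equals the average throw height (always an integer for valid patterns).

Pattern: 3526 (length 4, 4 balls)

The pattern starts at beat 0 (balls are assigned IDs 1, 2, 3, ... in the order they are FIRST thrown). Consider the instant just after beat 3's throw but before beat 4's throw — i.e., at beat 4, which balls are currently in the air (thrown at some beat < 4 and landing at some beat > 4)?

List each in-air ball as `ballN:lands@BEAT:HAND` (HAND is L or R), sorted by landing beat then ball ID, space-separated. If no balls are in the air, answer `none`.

Beat 0 (L): throw ball1 h=3 -> lands@3:R; in-air after throw: [b1@3:R]
Beat 1 (R): throw ball2 h=5 -> lands@6:L; in-air after throw: [b1@3:R b2@6:L]
Beat 2 (L): throw ball3 h=2 -> lands@4:L; in-air after throw: [b1@3:R b3@4:L b2@6:L]
Beat 3 (R): throw ball1 h=6 -> lands@9:R; in-air after throw: [b3@4:L b2@6:L b1@9:R]
Beat 4 (L): throw ball3 h=3 -> lands@7:R; in-air after throw: [b2@6:L b3@7:R b1@9:R]

Answer: ball2:lands@6:L ball1:lands@9:R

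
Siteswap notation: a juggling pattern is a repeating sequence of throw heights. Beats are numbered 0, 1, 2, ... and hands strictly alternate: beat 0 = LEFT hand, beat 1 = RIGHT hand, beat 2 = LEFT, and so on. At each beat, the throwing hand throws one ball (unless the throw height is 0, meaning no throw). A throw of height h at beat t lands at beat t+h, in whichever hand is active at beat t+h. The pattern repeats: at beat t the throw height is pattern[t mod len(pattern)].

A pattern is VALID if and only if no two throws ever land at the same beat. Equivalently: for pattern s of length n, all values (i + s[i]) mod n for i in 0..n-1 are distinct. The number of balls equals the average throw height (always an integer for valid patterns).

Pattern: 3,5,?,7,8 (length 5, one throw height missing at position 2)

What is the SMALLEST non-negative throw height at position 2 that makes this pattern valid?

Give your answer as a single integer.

i=0: (0 + 3) mod 5 = 3
i=1: (1 + 5) mod 5 = 1
i=2: s[i]=? (unknown)
i=3: (3 + 7) mod 5 = 0
i=4: (4 + 8) mod 5 = 2
Known residues: [0, 1, 2, 3]; need a permutation of 0..4, so missing residue r = 4
Need (2 + s) mod 5 = 4; smallest s = (4 - 2) mod 5 = 2

Answer: 2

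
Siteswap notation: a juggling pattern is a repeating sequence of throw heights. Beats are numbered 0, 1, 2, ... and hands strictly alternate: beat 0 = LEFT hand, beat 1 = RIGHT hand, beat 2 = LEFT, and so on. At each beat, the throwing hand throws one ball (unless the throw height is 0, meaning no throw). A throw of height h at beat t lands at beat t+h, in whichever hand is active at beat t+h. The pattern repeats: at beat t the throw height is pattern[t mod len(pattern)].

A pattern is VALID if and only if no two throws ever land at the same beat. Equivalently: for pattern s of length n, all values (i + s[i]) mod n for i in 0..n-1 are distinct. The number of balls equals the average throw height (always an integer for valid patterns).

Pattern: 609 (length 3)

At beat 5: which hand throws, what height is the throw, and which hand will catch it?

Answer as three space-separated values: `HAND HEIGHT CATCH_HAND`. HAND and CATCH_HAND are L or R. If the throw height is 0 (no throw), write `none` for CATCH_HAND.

Answer: R 9 L

Derivation:
Beat 5: 5 mod 2 = 1, so hand = R
Throw height = pattern[5 mod 3] = pattern[2] = 9
Lands at beat 5+9=14, 14 mod 2 = 0, so catch hand = L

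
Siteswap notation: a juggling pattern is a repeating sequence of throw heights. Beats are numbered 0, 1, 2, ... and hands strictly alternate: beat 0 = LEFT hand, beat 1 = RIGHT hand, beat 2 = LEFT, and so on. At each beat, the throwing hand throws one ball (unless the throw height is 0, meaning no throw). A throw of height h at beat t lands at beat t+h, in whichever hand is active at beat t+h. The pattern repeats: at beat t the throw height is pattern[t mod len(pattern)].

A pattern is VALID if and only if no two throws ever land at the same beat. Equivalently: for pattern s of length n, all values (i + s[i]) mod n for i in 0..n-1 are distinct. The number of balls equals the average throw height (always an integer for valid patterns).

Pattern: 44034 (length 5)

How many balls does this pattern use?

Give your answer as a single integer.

Pattern = [4, 4, 0, 3, 4], length n = 5
  position 0: throw height = 4, running sum = 4
  position 1: throw height = 4, running sum = 8
  position 2: throw height = 0, running sum = 8
  position 3: throw height = 3, running sum = 11
  position 4: throw height = 4, running sum = 15
Total sum = 15; balls = sum / n = 15 / 5 = 3

Answer: 3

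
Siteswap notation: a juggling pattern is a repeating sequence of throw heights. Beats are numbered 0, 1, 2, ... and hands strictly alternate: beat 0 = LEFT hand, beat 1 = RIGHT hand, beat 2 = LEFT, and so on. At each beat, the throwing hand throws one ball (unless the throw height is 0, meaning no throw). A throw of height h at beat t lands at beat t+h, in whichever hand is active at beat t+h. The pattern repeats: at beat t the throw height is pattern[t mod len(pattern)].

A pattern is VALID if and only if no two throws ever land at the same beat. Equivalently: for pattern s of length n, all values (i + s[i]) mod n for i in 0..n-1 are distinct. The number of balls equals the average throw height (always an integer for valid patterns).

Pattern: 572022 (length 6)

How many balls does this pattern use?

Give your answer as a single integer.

Answer: 3

Derivation:
Pattern = [5, 7, 2, 0, 2, 2], length n = 6
  position 0: throw height = 5, running sum = 5
  position 1: throw height = 7, running sum = 12
  position 2: throw height = 2, running sum = 14
  position 3: throw height = 0, running sum = 14
  position 4: throw height = 2, running sum = 16
  position 5: throw height = 2, running sum = 18
Total sum = 18; balls = sum / n = 18 / 6 = 3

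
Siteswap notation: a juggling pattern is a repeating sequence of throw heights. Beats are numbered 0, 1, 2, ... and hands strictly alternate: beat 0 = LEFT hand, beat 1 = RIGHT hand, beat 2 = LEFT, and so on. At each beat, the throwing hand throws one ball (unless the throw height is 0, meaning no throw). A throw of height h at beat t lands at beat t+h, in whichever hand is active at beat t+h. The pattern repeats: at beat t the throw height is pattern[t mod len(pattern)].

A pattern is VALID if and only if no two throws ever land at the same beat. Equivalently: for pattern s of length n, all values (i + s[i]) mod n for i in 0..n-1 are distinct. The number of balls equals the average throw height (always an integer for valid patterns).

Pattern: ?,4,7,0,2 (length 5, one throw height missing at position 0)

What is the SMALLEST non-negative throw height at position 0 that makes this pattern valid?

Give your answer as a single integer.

Answer: 2

Derivation:
i=0: s[i]=? (unknown)
i=1: (1 + 4) mod 5 = 0
i=2: (2 + 7) mod 5 = 4
i=3: (3 + 0) mod 5 = 3
i=4: (4 + 2) mod 5 = 1
Known residues: [0, 1, 3, 4]; need a permutation of 0..4, so missing residue r = 2
Need (0 + s) mod 5 = 2; smallest s = (2 - 0) mod 5 = 2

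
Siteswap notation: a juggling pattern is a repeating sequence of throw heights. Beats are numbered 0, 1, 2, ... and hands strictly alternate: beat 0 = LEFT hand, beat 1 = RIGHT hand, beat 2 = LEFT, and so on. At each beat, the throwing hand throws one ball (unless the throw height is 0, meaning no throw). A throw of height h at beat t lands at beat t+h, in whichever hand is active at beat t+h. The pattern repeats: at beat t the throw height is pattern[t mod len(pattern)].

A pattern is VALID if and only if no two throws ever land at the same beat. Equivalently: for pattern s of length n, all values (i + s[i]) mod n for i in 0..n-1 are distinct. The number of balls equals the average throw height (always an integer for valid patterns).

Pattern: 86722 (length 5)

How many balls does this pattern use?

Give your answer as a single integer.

Pattern = [8, 6, 7, 2, 2], length n = 5
  position 0: throw height = 8, running sum = 8
  position 1: throw height = 6, running sum = 14
  position 2: throw height = 7, running sum = 21
  position 3: throw height = 2, running sum = 23
  position 4: throw height = 2, running sum = 25
Total sum = 25; balls = sum / n = 25 / 5 = 5

Answer: 5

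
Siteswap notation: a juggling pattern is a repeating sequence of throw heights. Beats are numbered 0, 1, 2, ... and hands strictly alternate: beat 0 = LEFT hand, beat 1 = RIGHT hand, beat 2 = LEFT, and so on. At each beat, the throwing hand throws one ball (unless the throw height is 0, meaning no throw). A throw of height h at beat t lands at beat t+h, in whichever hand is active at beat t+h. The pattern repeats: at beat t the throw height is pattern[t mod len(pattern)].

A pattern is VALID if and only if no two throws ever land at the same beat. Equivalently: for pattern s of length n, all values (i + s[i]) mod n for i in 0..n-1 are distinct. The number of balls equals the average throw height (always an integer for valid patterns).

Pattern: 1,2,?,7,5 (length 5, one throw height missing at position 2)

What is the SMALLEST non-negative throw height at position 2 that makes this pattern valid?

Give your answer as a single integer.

i=0: (0 + 1) mod 5 = 1
i=1: (1 + 2) mod 5 = 3
i=2: s[i]=? (unknown)
i=3: (3 + 7) mod 5 = 0
i=4: (4 + 5) mod 5 = 4
Known residues: [0, 1, 3, 4]; need a permutation of 0..4, so missing residue r = 2
Need (2 + s) mod 5 = 2; smallest s = (2 - 2) mod 5 = 0

Answer: 0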